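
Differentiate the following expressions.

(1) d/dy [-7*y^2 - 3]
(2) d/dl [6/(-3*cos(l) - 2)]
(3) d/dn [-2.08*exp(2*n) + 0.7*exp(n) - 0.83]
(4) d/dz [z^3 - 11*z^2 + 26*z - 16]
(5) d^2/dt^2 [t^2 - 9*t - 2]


(1) = -14*y
(2) = -18*sin(l)/(3*cos(l) + 2)^2
(3) = (0.7 - 4.16*exp(n))*exp(n)
(4) = 3*z^2 - 22*z + 26
(5) = 2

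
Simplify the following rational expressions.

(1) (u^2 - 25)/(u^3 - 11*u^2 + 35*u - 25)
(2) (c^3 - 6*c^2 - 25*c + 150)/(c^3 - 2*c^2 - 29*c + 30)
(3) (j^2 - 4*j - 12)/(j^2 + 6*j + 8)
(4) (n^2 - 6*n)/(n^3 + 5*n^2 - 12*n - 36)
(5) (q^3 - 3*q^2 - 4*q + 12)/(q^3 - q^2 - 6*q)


(1) = (u + 5)/(u^2 - 6*u + 5)
(2) = (c - 5)/(c - 1)
(3) = (j - 6)/(j + 4)
(4) = (n^2 - 6*n)/(n^3 + 5*n^2 - 12*n - 36)
(5) = (q - 2)/q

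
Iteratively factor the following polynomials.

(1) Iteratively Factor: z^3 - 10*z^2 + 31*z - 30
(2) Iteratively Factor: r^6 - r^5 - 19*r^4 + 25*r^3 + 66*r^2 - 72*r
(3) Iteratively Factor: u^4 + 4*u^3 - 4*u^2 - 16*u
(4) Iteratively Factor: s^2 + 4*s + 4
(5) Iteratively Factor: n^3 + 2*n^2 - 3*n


(1) = (z - 2)*(z^2 - 8*z + 15) = (z - 3)*(z - 2)*(z - 5)
(2) = (r + 2)*(r^5 - 3*r^4 - 13*r^3 + 51*r^2 - 36*r) = (r - 3)*(r + 2)*(r^4 - 13*r^2 + 12*r) = (r - 3)*(r + 2)*(r + 4)*(r^3 - 4*r^2 + 3*r) = r*(r - 3)*(r + 2)*(r + 4)*(r^2 - 4*r + 3) = r*(r - 3)*(r - 1)*(r + 2)*(r + 4)*(r - 3)
(3) = (u - 2)*(u^3 + 6*u^2 + 8*u) = u*(u - 2)*(u^2 + 6*u + 8) = u*(u - 2)*(u + 4)*(u + 2)
(4) = (s + 2)*(s + 2)
(5) = (n - 1)*(n^2 + 3*n) = (n - 1)*(n + 3)*(n)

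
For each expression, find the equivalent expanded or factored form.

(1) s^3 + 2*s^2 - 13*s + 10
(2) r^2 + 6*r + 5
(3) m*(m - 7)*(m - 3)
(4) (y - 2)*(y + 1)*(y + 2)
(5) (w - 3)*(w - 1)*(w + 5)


(1) = (s - 2)*(s - 1)*(s + 5)
(2) = (r + 1)*(r + 5)
(3) = m^3 - 10*m^2 + 21*m
(4) = y^3 + y^2 - 4*y - 4
(5) = w^3 + w^2 - 17*w + 15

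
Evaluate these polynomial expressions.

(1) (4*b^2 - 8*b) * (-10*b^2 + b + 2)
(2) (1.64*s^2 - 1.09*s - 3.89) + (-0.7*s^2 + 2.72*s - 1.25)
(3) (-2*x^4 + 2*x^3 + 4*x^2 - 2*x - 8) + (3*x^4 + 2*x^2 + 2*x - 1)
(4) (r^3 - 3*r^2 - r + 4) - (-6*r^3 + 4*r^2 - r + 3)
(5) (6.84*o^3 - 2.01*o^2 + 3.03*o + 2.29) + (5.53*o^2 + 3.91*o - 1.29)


(1) = -40*b^4 + 84*b^3 - 16*b
(2) = 0.94*s^2 + 1.63*s - 5.14
(3) = x^4 + 2*x^3 + 6*x^2 - 9
(4) = 7*r^3 - 7*r^2 + 1
(5) = 6.84*o^3 + 3.52*o^2 + 6.94*o + 1.0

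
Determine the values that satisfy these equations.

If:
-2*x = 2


Then:
x = -1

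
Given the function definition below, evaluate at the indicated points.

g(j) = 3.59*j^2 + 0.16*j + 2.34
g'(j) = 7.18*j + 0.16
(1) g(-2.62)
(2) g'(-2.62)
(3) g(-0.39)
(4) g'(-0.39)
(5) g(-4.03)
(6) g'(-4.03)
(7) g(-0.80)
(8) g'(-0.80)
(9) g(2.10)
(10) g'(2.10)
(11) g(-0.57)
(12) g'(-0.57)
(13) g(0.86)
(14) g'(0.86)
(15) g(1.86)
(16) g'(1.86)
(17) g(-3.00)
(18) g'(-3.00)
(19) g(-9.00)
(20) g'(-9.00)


(1) = 26.56
(2) = -18.65
(3) = 2.82
(4) = -2.64
(5) = 60.00
(6) = -28.78
(7) = 4.51
(8) = -5.58
(9) = 18.51
(10) = 15.24
(11) = 3.42
(12) = -3.93
(13) = 5.13
(14) = 6.33
(15) = 15.06
(16) = 13.51
(17) = 34.17
(18) = -21.38
(19) = 291.69
(20) = -64.46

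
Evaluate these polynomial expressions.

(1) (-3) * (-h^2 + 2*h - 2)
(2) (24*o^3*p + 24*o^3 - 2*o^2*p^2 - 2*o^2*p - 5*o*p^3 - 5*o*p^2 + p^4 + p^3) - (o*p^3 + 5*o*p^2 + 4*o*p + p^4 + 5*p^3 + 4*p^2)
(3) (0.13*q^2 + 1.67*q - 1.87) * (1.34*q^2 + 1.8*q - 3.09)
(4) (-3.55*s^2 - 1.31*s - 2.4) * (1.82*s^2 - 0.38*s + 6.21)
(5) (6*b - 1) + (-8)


(1) = 3*h^2 - 6*h + 6
(2) = 24*o^3*p + 24*o^3 - 2*o^2*p^2 - 2*o^2*p - 6*o*p^3 - 10*o*p^2 - 4*o*p - 4*p^3 - 4*p^2
(3) = 0.1742*q^4 + 2.4718*q^3 + 0.0985*q^2 - 8.5263*q + 5.7783
(4) = -6.461*s^4 - 1.0352*s^3 - 25.9157*s^2 - 7.2231*s - 14.904
(5) = 6*b - 9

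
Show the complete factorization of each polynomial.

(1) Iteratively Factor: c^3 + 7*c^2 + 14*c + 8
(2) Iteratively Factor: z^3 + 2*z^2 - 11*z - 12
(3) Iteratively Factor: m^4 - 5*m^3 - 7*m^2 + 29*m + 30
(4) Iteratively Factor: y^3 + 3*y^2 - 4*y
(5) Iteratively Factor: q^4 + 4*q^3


(1) = (c + 2)*(c^2 + 5*c + 4) = (c + 1)*(c + 2)*(c + 4)
(2) = (z + 4)*(z^2 - 2*z - 3) = (z + 1)*(z + 4)*(z - 3)
(3) = (m - 5)*(m^3 - 7*m - 6) = (m - 5)*(m - 3)*(m^2 + 3*m + 2) = (m - 5)*(m - 3)*(m + 1)*(m + 2)
(4) = (y - 1)*(y^2 + 4*y) = y*(y - 1)*(y + 4)
(5) = (q)*(q^3 + 4*q^2) = q^2*(q^2 + 4*q) = q^2*(q + 4)*(q)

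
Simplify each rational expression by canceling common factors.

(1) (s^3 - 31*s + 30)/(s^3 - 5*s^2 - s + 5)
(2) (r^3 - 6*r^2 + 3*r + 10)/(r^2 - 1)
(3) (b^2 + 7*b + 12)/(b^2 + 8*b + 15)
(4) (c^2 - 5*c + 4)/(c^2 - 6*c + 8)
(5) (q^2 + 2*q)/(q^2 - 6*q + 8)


(1) = (s + 6)/(s + 1)
(2) = (r^2 - 7*r + 10)/(r - 1)
(3) = (b + 4)/(b + 5)
(4) = (c - 1)/(c - 2)
(5) = (q^2 + 2*q)/(q^2 - 6*q + 8)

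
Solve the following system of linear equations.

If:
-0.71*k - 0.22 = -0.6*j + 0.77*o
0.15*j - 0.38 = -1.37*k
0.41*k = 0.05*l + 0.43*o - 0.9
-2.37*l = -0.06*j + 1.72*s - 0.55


Then:
j = 0.0854547872781337*s + 2.90828266598244
k = -0.00935636357059858*s - 0.0410528466404127
l = 0.305694919813901 - 0.723574984288317*s
o = 0.0752154422103964*s + 2.01833392299241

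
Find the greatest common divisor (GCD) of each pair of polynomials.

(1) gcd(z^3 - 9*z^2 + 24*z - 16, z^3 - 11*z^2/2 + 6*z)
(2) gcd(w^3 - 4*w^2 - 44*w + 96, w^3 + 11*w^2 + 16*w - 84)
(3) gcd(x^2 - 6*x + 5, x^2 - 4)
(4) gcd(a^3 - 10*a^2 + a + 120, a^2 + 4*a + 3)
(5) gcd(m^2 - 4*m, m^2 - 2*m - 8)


(1) = z - 4
(2) = w^2 + 4*w - 12
(3) = 1
(4) = a + 3
(5) = gcd(m*(m - 4), (m - 4)*(m + 2)) = m - 4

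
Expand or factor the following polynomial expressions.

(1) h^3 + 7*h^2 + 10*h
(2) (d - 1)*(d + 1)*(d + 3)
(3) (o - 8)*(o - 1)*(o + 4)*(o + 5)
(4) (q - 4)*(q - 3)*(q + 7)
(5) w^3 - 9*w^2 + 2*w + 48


(1) = h*(h + 2)*(h + 5)
(2) = d^3 + 3*d^2 - d - 3
(3) = o^4 - 53*o^2 - 108*o + 160
(4) = q^3 - 37*q + 84
(5) = (w - 8)*(w - 3)*(w + 2)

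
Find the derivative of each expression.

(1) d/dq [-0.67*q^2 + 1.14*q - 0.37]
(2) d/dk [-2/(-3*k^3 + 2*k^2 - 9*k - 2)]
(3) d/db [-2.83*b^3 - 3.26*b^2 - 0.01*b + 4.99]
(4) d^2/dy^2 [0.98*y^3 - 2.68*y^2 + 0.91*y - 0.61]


(1) = 1.14 - 1.34*q
(2) = 2*(-9*k^2 + 4*k - 9)/(3*k^3 - 2*k^2 + 9*k + 2)^2
(3) = -8.49*b^2 - 6.52*b - 0.01
(4) = 5.88*y - 5.36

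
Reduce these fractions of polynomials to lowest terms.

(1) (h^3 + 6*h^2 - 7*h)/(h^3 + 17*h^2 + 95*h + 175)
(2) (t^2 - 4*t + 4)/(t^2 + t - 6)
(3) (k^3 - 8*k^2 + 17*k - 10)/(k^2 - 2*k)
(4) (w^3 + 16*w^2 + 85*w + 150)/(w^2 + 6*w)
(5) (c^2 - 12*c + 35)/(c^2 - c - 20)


(1) = (h^2 - h)/(h^2 + 10*h + 25)
(2) = (t - 2)/(t + 3)
(3) = (k^2 - 6*k + 5)/k
(4) = (w^2 + 10*w + 25)/w
(5) = (c - 7)/(c + 4)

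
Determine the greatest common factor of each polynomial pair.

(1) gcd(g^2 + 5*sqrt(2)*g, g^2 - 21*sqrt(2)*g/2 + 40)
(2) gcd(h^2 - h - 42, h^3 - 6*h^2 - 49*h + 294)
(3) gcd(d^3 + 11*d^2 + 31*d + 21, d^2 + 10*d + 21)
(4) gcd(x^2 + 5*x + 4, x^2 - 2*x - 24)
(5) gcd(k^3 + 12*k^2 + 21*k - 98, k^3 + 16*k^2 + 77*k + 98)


(1) = 1
(2) = h - 7
(3) = d^2 + 10*d + 21
(4) = gcd((x + 1)*(x + 4), (x - 6)*(x + 4)) = x + 4
(5) = gcd((k - 2)*(k + 7)^2, (k + 2)*(k + 7)^2) = k^2 + 14*k + 49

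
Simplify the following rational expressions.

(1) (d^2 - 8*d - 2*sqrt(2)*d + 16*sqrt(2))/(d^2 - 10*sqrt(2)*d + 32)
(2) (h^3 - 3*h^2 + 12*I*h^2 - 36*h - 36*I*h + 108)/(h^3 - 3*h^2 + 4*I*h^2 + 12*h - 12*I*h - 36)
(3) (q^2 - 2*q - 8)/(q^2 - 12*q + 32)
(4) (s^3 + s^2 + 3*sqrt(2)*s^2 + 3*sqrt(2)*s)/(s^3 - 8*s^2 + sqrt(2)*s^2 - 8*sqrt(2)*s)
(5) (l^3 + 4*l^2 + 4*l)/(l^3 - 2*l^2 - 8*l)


(1) = (d - 8)/(d - 8*sqrt(2))
(2) = (h + 6*I)/(h - 2*I)
(3) = (q + 2)/(q - 8)
(4) = (s^2 + s*(1 + 3*sqrt(2)) + 3*sqrt(2))/(s^2 + s*(-8 + sqrt(2)) - 8*sqrt(2))
(5) = (l + 2)/(l - 4)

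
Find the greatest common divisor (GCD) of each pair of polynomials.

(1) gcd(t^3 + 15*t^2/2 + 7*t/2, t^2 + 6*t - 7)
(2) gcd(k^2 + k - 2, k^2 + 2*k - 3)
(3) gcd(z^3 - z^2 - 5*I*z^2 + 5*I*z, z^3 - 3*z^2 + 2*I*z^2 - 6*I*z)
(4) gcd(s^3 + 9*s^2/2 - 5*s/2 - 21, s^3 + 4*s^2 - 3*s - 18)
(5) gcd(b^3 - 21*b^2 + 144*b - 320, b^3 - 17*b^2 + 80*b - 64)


(1) = t + 7
(2) = gcd((k - 1)*(k + 2), (k - 1)*(k + 3)) = k - 1
(3) = z
(4) = s^2 + s - 6
(5) = b^2 - 16*b + 64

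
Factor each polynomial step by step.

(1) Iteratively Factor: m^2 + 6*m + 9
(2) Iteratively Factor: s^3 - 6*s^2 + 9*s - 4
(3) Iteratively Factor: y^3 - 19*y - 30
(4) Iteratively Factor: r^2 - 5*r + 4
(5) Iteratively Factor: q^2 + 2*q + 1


(1) = (m + 3)*(m + 3)
(2) = (s - 1)*(s^2 - 5*s + 4) = (s - 4)*(s - 1)*(s - 1)
(3) = (y + 2)*(y^2 - 2*y - 15) = (y + 2)*(y + 3)*(y - 5)
(4) = (r - 1)*(r - 4)
(5) = (q + 1)*(q + 1)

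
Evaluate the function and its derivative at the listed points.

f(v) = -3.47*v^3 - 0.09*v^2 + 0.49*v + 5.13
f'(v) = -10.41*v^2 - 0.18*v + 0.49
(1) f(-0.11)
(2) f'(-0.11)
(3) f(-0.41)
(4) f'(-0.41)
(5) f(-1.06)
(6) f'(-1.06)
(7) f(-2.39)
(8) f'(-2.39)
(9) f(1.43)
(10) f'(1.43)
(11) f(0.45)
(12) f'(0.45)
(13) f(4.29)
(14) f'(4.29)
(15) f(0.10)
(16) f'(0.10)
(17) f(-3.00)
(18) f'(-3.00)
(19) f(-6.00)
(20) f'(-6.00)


(1) = 5.08
(2) = 0.38
(3) = 5.15
(4) = -1.19
(5) = 8.64
(6) = -11.02
(7) = 50.82
(8) = -58.54
(9) = -4.50
(10) = -21.05
(11) = 5.02
(12) = -1.70
(13) = -268.39
(14) = -191.87
(15) = 5.17
(16) = 0.37
(17) = 96.54
(18) = -92.66
(19) = 748.47
(20) = -373.19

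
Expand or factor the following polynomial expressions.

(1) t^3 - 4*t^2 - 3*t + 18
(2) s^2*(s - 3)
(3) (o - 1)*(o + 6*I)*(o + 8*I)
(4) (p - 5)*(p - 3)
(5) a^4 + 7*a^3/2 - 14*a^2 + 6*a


(1) = (t - 3)^2*(t + 2)
(2) = s^3 - 3*s^2
(3) = o^3 - o^2 + 14*I*o^2 - 48*o - 14*I*o + 48
(4) = p^2 - 8*p + 15
(5) = a*(a - 2)*(a - 1/2)*(a + 6)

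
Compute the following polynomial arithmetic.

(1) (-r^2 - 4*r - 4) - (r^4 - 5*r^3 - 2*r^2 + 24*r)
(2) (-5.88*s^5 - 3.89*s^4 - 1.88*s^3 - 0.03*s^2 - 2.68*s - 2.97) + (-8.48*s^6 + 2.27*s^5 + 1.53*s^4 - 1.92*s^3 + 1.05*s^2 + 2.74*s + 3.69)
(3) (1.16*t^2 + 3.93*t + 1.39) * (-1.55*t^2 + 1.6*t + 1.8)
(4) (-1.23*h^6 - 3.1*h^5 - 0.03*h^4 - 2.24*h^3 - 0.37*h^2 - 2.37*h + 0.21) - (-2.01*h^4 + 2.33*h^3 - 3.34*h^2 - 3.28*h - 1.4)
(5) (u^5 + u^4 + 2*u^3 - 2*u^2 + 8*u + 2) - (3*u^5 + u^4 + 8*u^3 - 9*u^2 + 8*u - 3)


(1) = -r^4 + 5*r^3 + r^2 - 28*r - 4
(2) = -8.48*s^6 - 3.61*s^5 - 2.36*s^4 - 3.8*s^3 + 1.02*s^2 + 0.06*s + 0.72
(3) = -1.798*t^4 - 4.2355*t^3 + 6.2215*t^2 + 9.298*t + 2.502
(4) = -1.23*h^6 - 3.1*h^5 + 1.98*h^4 - 4.57*h^3 + 2.97*h^2 + 0.91*h + 1.61
(5) = -2*u^5 - 6*u^3 + 7*u^2 + 5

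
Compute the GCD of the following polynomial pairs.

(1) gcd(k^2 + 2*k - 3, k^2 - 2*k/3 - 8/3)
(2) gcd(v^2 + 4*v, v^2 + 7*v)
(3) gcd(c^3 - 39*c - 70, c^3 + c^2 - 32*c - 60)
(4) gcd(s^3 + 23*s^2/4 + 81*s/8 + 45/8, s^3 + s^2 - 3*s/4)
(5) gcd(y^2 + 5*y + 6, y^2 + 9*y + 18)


(1) = 1
(2) = gcd(v*(v + 4), v*(v + 7)) = v
(3) = c^2 + 7*c + 10
(4) = gcd((s + 5/4)*(s + 3/2)*(s + 3), s*(s - 1/2)*(s + 3/2)) = s + 3/2
(5) = y + 3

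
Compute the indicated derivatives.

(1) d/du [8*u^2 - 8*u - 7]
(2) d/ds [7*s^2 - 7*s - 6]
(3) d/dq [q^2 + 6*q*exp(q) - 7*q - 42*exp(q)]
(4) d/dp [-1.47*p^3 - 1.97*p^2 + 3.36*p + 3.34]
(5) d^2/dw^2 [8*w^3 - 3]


(1) = 16*u - 8
(2) = 14*s - 7
(3) = 6*q*exp(q) + 2*q - 36*exp(q) - 7
(4) = -4.41*p^2 - 3.94*p + 3.36
(5) = 48*w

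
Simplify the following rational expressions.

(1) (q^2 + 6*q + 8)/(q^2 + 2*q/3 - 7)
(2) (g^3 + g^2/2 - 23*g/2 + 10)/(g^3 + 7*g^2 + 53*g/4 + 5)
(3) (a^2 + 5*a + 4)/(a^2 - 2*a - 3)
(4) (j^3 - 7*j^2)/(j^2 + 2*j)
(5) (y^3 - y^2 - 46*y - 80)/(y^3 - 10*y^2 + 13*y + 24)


(1) = (3*q^2 + 18*q + 24)/(3*q^2 + 2*q - 21)
(2) = (4*g^2 - 14*g + 10)/(4*g^2 + 12*g + 5)
(3) = (a + 4)/(a - 3)
(4) = (j^2 - 7*j)/(j + 2)
(5) = (y^2 + 7*y + 10)/(y^2 - 2*y - 3)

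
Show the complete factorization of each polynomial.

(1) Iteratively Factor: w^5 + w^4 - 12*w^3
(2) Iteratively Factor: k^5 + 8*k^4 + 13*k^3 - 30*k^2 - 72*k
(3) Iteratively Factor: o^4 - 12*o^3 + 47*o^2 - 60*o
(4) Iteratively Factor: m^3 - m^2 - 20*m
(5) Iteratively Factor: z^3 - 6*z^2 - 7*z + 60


(1) = (w - 3)*(w^4 + 4*w^3) = w*(w - 3)*(w^3 + 4*w^2) = w^2*(w - 3)*(w^2 + 4*w) = w^2*(w - 3)*(w + 4)*(w)
(2) = (k)*(k^4 + 8*k^3 + 13*k^2 - 30*k - 72) = k*(k - 2)*(k^3 + 10*k^2 + 33*k + 36) = k*(k - 2)*(k + 3)*(k^2 + 7*k + 12) = k*(k - 2)*(k + 3)^2*(k + 4)
(3) = (o)*(o^3 - 12*o^2 + 47*o - 60) = o*(o - 3)*(o^2 - 9*o + 20) = o*(o - 5)*(o - 3)*(o - 4)
(4) = (m)*(m^2 - m - 20) = m*(m - 5)*(m + 4)
(5) = (z - 4)*(z^2 - 2*z - 15) = (z - 4)*(z + 3)*(z - 5)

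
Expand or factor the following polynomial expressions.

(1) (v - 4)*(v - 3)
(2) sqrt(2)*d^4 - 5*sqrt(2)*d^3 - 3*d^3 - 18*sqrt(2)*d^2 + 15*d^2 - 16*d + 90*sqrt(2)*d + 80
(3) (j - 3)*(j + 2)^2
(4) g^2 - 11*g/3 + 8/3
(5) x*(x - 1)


(1) = v^2 - 7*v + 12
(2) = (d - 5)*(d - 4*sqrt(2))*(d + 2*sqrt(2))*(sqrt(2)*d + 1)
(3) = j^3 + j^2 - 8*j - 12
(4) = (g - 8/3)*(g - 1)
(5) = x^2 - x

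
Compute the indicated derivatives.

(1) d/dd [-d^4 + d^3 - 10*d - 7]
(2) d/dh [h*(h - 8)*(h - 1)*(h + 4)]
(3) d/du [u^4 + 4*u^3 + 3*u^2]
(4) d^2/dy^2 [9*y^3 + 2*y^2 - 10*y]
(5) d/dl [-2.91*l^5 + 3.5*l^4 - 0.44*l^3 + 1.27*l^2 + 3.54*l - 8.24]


(1) = -4*d^3 + 3*d^2 - 10
(2) = 4*h^3 - 15*h^2 - 56*h + 32
(3) = 2*u*(2*u^2 + 6*u + 3)
(4) = 54*y + 4
(5) = -14.55*l^4 + 14.0*l^3 - 1.32*l^2 + 2.54*l + 3.54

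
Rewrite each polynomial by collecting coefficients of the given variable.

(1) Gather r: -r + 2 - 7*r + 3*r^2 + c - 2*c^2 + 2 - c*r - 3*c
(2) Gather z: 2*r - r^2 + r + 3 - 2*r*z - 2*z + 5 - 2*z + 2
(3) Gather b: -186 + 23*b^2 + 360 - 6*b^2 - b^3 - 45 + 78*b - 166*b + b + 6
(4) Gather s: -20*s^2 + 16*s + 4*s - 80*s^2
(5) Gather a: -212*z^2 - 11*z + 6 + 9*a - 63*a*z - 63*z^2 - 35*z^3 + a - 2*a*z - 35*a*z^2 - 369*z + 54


(1) = -2*c^2 - 2*c + 3*r^2 + r*(-c - 8) + 4
(2) = -r^2 + 3*r + z*(-2*r - 4) + 10
(3) = -b^3 + 17*b^2 - 87*b + 135
(4) = -100*s^2 + 20*s
(5) = a*(-35*z^2 - 65*z + 10) - 35*z^3 - 275*z^2 - 380*z + 60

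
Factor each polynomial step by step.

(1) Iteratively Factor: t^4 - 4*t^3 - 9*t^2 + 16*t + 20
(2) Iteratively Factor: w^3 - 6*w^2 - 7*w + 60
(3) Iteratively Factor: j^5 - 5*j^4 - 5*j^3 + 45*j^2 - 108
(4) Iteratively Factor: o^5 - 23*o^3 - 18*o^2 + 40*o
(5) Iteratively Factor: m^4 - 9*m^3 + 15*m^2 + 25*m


(1) = (t - 2)*(t^3 - 2*t^2 - 13*t - 10) = (t - 5)*(t - 2)*(t^2 + 3*t + 2) = (t - 5)*(t - 2)*(t + 1)*(t + 2)
(2) = (w - 5)*(w^2 - w - 12) = (w - 5)*(w + 3)*(w - 4)
(3) = (j - 3)*(j^4 - 2*j^3 - 11*j^2 + 12*j + 36) = (j - 3)*(j + 2)*(j^3 - 4*j^2 - 3*j + 18) = (j - 3)^2*(j + 2)*(j^2 - j - 6) = (j - 3)^3*(j + 2)*(j + 2)
(4) = (o - 1)*(o^4 + o^3 - 22*o^2 - 40*o) = (o - 1)*(o + 4)*(o^3 - 3*o^2 - 10*o) = (o - 5)*(o - 1)*(o + 4)*(o^2 + 2*o) = o*(o - 5)*(o - 1)*(o + 4)*(o + 2)
(5) = (m - 5)*(m^3 - 4*m^2 - 5*m) = (m - 5)*(m + 1)*(m^2 - 5*m) = m*(m - 5)*(m + 1)*(m - 5)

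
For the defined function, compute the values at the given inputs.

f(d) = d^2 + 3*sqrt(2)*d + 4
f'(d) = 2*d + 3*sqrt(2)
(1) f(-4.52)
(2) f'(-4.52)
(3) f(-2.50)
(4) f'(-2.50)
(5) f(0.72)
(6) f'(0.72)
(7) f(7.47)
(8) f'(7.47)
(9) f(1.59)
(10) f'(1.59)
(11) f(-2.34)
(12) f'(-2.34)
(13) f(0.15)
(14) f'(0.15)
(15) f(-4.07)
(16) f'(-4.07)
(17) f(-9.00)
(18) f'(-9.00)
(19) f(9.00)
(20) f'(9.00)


(1) = 5.25
(2) = -4.80
(3) = -0.36
(4) = -0.76
(5) = 7.57
(6) = 5.68
(7) = 91.49
(8) = 19.18
(9) = 13.27
(10) = 7.42
(11) = -0.45
(12) = -0.44
(13) = 4.66
(14) = 4.54
(15) = 3.30
(16) = -3.90
(17) = 46.82
(18) = -13.76
(19) = 123.18
(20) = 22.24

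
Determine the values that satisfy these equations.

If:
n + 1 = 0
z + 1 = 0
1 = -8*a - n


Then:
a = 0
n = -1
z = -1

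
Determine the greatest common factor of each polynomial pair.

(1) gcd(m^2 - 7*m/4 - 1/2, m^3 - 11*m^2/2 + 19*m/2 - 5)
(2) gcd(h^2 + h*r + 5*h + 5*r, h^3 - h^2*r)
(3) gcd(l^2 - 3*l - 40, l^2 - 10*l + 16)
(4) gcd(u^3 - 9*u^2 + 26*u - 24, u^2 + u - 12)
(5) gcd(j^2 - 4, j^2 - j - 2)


(1) = gcd((m - 2)*(m + 1/4), (m - 5/2)*(m - 2)*(m - 1)) = m - 2
(2) = gcd((h + 5)*(h + r), h^2*(h - r)) = 1
(3) = gcd((l - 8)*(l + 5), (l - 8)*(l - 2)) = l - 8
(4) = u - 3
(5) = j - 2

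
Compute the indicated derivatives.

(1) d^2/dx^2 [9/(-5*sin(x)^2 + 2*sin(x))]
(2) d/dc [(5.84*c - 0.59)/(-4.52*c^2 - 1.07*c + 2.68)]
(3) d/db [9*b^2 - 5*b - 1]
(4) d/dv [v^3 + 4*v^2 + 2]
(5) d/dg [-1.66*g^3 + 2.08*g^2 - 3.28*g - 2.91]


(1) = 18*(50*sin(x) - 15 - 73/sin(x) + 30/sin(x)^2 - 4/sin(x)^3)/(5*sin(x) - 2)^3
(2) = (26.3968*c^2 - 5.3336*c + 15.0199)/(20.4304*c^4 + 9.6728*c^3 - 23.0823*c^2 - 5.7352*c + 7.1824)
(3) = 18*b - 5
(4) = v*(3*v + 8)
(5) = -4.98*g^2 + 4.16*g - 3.28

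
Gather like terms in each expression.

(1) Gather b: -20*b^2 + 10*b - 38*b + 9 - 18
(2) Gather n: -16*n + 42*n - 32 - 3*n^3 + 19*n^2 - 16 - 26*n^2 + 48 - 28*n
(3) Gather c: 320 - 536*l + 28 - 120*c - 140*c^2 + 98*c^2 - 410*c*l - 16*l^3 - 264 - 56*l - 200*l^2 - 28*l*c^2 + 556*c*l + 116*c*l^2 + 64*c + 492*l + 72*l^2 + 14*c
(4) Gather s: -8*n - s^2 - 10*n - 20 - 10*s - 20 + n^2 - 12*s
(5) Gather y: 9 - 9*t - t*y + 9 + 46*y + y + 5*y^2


(1) = -20*b^2 - 28*b - 9
(2) = -3*n^3 - 7*n^2 - 2*n
(3) = c^2*(-28*l - 42) + c*(116*l^2 + 146*l - 42) - 16*l^3 - 128*l^2 - 100*l + 84
(4) = n^2 - 18*n - s^2 - 22*s - 40
(5) = -9*t + 5*y^2 + y*(47 - t) + 18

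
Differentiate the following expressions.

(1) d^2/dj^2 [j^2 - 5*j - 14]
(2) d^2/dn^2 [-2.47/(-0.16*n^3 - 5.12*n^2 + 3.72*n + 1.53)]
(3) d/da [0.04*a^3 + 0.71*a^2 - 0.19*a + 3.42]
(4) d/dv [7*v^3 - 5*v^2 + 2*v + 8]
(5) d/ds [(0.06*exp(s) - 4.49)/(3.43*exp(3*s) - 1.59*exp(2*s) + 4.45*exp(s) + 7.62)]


(1) = 2
(2) = (-(2.3712*n + 25.2928)*(0.16*n^3 + 5.12*n^2 - 3.72*n - 1.53) + 2.47*(0.48*n^2 + 10.24*n - 3.72)*(0.96*n^2 + 20.48*n - 7.44))/(0.16*n^3 + 5.12*n^2 - 3.72*n - 1.53)^3
(3) = 0.12*a^2 + 1.42*a - 0.19
(4) = 21*v^2 - 10*v + 2
(5) = (-0.4116*exp(3*s) + 46.2975*exp(2*s) - 14.2782*exp(s) + 20.4377)*exp(s)/(11.7649*exp(6*s) - 10.9074*exp(5*s) + 33.0551*exp(4*s) + 38.1222*exp(3*s) - 4.4291*exp(2*s) + 67.818*exp(s) + 58.0644)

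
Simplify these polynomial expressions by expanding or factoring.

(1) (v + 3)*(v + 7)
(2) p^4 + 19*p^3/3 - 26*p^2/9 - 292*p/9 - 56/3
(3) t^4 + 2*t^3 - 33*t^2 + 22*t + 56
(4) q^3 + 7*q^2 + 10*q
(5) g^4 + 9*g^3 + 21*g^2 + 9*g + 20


(1) = v^2 + 10*v + 21
(2) = (p - 7/3)*(p + 2/3)*(p + 2)*(p + 6)
(3) = (t - 4)*(t - 2)*(t + 1)*(t + 7)
(4) = q*(q + 2)*(q + 5)
(5) = (g + 4)*(g + 5)*(g - I)*(g + I)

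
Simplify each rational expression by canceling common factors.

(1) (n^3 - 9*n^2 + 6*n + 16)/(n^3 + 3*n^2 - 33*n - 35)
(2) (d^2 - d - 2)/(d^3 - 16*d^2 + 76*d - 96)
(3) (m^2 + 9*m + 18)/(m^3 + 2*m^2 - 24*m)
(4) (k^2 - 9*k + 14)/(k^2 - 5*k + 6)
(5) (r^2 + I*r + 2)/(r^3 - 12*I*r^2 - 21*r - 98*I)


(1) = (n^2 - 10*n + 16)/(n^2 + 2*n - 35)
(2) = (d + 1)/(d^2 - 14*d + 48)
(3) = (m + 3)/(m^2 - 4*m)
(4) = (k - 7)/(k - 3)
(5) = (r - I)/(r^2 - 14*I*r - 49)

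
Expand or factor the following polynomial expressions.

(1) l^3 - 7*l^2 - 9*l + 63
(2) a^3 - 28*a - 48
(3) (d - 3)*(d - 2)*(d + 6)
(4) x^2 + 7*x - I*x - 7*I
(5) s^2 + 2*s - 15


(1) = (l - 7)*(l - 3)*(l + 3)
(2) = (a - 6)*(a + 2)*(a + 4)
(3) = d^3 + d^2 - 24*d + 36
(4) = (x + 7)*(x - I)
(5) = (s - 3)*(s + 5)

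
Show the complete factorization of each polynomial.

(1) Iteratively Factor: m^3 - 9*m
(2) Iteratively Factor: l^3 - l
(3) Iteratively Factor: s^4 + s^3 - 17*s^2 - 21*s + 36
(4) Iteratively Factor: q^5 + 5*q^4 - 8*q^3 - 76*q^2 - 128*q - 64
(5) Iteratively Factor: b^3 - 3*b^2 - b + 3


(1) = (m)*(m^2 - 9) = m*(m + 3)*(m - 3)
(2) = (l)*(l^2 - 1) = l*(l - 1)*(l + 1)
(3) = (s - 4)*(s^3 + 5*s^2 + 3*s - 9) = (s - 4)*(s - 1)*(s^2 + 6*s + 9) = (s - 4)*(s - 1)*(s + 3)*(s + 3)
(4) = (q + 2)*(q^4 + 3*q^3 - 14*q^2 - 48*q - 32) = (q + 2)*(q + 4)*(q^3 - q^2 - 10*q - 8) = (q + 2)^2*(q + 4)*(q^2 - 3*q - 4) = (q + 1)*(q + 2)^2*(q + 4)*(q - 4)
(5) = (b - 1)*(b^2 - 2*b - 3) = (b - 1)*(b + 1)*(b - 3)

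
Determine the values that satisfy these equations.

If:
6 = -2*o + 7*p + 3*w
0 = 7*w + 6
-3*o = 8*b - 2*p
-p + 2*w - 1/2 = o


Then:
b = 161/144
o = -337/126
p = 29/63
w = -6/7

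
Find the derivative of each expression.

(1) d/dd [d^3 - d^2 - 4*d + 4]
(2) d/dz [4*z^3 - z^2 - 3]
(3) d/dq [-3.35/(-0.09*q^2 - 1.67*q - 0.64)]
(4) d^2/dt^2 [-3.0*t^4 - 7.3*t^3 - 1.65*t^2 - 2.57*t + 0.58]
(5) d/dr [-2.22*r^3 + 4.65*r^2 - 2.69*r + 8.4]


(1) = 3*d^2 - 2*d - 4
(2) = 2*z*(6*z - 1)
(3) = (-0.603*q - 5.5945)/(0.09*q^2 + 1.67*q + 0.64)^2
(4) = -36.0*t^2 - 43.8*t - 3.3
(5) = -6.66*r^2 + 9.3*r - 2.69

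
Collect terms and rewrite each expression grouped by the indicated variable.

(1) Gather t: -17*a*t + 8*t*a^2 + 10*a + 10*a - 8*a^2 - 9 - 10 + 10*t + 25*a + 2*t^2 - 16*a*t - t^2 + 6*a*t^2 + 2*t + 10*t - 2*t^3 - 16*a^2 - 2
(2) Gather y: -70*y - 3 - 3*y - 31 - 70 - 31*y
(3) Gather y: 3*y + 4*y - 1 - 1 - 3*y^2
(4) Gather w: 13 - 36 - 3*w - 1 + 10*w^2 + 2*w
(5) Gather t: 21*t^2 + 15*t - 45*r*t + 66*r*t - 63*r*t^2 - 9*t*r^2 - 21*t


(1) = -24*a^2 + 45*a - 2*t^3 + t^2*(6*a + 1) + t*(8*a^2 - 33*a + 22) - 21
(2) = -104*y - 104
(3) = -3*y^2 + 7*y - 2
(4) = 10*w^2 - w - 24
(5) = t^2*(21 - 63*r) + t*(-9*r^2 + 21*r - 6)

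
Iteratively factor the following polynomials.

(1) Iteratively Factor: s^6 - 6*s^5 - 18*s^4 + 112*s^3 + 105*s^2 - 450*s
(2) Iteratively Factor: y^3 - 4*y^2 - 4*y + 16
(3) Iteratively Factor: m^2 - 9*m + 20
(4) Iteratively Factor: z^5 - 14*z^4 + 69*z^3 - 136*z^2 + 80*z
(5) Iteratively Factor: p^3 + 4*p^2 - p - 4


(1) = (s)*(s^5 - 6*s^4 - 18*s^3 + 112*s^2 + 105*s - 450) = s*(s + 3)*(s^4 - 9*s^3 + 9*s^2 + 85*s - 150) = s*(s - 2)*(s + 3)*(s^3 - 7*s^2 - 5*s + 75) = s*(s - 5)*(s - 2)*(s + 3)*(s^2 - 2*s - 15) = s*(s - 5)^2*(s - 2)*(s + 3)*(s + 3)
(2) = (y - 2)*(y^2 - 2*y - 8) = (y - 2)*(y + 2)*(y - 4)
(3) = (m - 5)*(m - 4)
(4) = (z)*(z^4 - 14*z^3 + 69*z^2 - 136*z + 80) = z*(z - 4)*(z^3 - 10*z^2 + 29*z - 20) = z*(z - 5)*(z - 4)*(z^2 - 5*z + 4) = z*(z - 5)*(z - 4)*(z - 1)*(z - 4)
(5) = (p - 1)*(p^2 + 5*p + 4) = (p - 1)*(p + 4)*(p + 1)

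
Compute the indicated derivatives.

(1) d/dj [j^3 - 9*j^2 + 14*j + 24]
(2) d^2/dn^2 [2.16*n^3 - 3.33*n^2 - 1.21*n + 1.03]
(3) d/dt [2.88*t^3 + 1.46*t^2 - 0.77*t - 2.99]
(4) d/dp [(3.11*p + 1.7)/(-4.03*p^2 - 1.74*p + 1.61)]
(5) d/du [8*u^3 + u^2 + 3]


(1) = 3*j^2 - 18*j + 14
(2) = 12.96*n - 6.66
(3) = 8.64*t^2 + 2.92*t - 0.77
(4) = (12.5333*p^2 + 13.702*p + 7.9651)/(16.2409*p^4 + 14.0244*p^3 - 9.949*p^2 - 5.6028*p + 2.5921)
(5) = 2*u*(12*u + 1)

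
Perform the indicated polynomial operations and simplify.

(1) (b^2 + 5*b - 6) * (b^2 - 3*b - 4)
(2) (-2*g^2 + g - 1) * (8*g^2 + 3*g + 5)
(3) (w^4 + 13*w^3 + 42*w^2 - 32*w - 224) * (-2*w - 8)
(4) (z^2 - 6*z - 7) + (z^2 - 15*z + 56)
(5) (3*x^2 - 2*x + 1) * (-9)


(1) = b^4 + 2*b^3 - 25*b^2 - 2*b + 24
(2) = -16*g^4 + 2*g^3 - 15*g^2 + 2*g - 5
(3) = -2*w^5 - 34*w^4 - 188*w^3 - 272*w^2 + 704*w + 1792
(4) = 2*z^2 - 21*z + 49
(5) = -27*x^2 + 18*x - 9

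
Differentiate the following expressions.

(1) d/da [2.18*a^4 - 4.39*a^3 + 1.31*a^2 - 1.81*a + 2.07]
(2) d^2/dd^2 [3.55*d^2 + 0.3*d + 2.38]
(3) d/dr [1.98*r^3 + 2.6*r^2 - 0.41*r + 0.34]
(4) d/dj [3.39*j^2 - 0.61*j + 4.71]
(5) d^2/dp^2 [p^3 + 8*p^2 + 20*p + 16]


(1) = 8.72*a^3 - 13.17*a^2 + 2.62*a - 1.81
(2) = 7.10000000000000
(3) = 5.94*r^2 + 5.2*r - 0.41
(4) = 6.78*j - 0.61
(5) = 6*p + 16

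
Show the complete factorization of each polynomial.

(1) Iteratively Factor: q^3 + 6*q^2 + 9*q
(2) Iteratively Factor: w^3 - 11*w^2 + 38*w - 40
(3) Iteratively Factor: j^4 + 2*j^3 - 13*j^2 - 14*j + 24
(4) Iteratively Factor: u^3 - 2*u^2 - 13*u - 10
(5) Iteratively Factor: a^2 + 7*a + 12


(1) = (q + 3)*(q^2 + 3*q) = q*(q + 3)*(q + 3)
(2) = (w - 4)*(w^2 - 7*w + 10) = (w - 4)*(w - 2)*(w - 5)
(3) = (j - 3)*(j^3 + 5*j^2 + 2*j - 8) = (j - 3)*(j - 1)*(j^2 + 6*j + 8) = (j - 3)*(j - 1)*(j + 4)*(j + 2)
(4) = (u - 5)*(u^2 + 3*u + 2) = (u - 5)*(u + 1)*(u + 2)
(5) = (a + 4)*(a + 3)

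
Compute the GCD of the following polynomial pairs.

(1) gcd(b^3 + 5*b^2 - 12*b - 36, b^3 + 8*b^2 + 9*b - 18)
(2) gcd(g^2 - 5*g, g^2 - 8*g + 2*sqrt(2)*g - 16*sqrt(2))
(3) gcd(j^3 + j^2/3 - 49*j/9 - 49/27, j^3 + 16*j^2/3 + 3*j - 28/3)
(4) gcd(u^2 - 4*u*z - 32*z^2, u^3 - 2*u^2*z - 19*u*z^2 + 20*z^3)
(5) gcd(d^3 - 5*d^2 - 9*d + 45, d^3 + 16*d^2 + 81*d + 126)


(1) = b + 6
(2) = gcd(g*(g - 5), (g - 8)*(g + 2*sqrt(2))) = 1
(3) = j + 7/3
(4) = u + 4*z
(5) = d + 3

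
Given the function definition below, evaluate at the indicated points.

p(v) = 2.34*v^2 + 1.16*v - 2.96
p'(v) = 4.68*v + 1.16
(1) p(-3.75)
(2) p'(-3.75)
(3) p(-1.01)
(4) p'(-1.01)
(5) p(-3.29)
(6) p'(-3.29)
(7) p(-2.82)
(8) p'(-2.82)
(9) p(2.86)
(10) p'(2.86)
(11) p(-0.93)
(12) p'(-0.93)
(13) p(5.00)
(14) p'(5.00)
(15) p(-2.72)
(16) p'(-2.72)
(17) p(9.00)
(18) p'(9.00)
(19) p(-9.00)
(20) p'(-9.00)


(1) = 25.60
(2) = -16.39
(3) = -1.74
(4) = -3.57
(5) = 18.55
(6) = -14.24
(7) = 12.38
(8) = -12.04
(9) = 19.50
(10) = 14.54
(11) = -2.01
(12) = -3.19
(13) = 61.34
(14) = 24.56
(15) = 11.20
(16) = -11.57
(17) = 197.02
(18) = 43.28
(19) = 176.14
(20) = -40.96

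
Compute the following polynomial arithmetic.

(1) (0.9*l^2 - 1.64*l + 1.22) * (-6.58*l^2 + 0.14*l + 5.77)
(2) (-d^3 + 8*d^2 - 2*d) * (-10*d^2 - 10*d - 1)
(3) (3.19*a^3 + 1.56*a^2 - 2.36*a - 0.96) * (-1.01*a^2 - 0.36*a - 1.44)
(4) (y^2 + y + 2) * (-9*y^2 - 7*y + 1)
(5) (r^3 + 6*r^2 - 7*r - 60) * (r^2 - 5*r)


(1) = -5.922*l^4 + 10.9172*l^3 - 3.0642*l^2 - 9.292*l + 7.0394
(2) = 10*d^5 - 70*d^4 - 59*d^3 + 12*d^2 + 2*d
(3) = -3.2219*a^5 - 2.724*a^4 - 2.7716*a^3 - 0.4272*a^2 + 3.744*a + 1.3824
(4) = -9*y^4 - 16*y^3 - 24*y^2 - 13*y + 2
(5) = r^5 + r^4 - 37*r^3 - 25*r^2 + 300*r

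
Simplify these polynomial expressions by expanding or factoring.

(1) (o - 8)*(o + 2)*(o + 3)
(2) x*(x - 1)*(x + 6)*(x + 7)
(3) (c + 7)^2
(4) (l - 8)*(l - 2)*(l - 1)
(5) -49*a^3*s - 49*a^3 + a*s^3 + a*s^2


(1) = o^3 - 3*o^2 - 34*o - 48
(2) = x^4 + 12*x^3 + 29*x^2 - 42*x
(3) = c^2 + 14*c + 49
(4) = l^3 - 11*l^2 + 26*l - 16
(5) = (-7*a + s)*(7*a + s)*(a*s + a)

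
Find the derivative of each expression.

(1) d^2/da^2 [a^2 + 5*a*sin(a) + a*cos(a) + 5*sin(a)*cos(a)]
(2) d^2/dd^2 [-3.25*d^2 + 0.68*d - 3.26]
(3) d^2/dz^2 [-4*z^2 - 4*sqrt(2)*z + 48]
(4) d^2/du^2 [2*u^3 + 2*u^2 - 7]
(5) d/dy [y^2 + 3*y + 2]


(1) = -5*a*sin(a) - a*cos(a) - 2*sin(a) - 10*sin(2*a) + 10*cos(a) + 2
(2) = -6.50000000000000
(3) = -8
(4) = 12*u + 4
(5) = 2*y + 3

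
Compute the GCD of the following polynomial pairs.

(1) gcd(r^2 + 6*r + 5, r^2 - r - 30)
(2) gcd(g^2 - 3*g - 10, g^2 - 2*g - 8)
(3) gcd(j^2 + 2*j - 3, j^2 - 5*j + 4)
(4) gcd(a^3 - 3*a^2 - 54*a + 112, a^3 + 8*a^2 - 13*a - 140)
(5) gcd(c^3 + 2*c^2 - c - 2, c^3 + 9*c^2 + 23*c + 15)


(1) = gcd((r + 1)*(r + 5), (r - 6)*(r + 5)) = r + 5
(2) = g + 2
(3) = j - 1
(4) = a + 7
(5) = c + 1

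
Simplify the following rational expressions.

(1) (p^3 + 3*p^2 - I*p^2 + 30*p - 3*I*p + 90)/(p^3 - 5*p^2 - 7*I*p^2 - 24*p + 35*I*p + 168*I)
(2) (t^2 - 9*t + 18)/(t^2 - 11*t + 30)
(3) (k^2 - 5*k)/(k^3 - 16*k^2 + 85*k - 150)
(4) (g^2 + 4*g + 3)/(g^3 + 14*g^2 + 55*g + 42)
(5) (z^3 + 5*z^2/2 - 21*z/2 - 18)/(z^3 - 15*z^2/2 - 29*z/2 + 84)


(1) = (p^2 - I*p + 30)/(p^2 + p*(-8 - 7*I) + 56*I)
(2) = (t - 3)/(t - 5)
(3) = k/(k^2 - 11*k + 30)
(4) = (g + 3)/(g^2 + 13*g + 42)
(5) = (2*z^2 + 11*z + 12)/(2*z^2 - 9*z - 56)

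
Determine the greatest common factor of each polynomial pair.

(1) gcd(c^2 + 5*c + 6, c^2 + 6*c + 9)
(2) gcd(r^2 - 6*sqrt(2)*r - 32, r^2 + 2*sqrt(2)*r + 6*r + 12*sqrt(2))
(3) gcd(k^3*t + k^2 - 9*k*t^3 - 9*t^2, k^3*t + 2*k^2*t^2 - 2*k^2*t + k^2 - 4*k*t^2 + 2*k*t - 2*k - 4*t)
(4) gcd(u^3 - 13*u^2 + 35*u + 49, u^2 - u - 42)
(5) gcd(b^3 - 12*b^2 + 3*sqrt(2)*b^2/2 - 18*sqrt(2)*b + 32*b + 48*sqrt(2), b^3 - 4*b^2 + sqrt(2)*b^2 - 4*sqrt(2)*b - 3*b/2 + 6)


(1) = gcd((c + 2)*(c + 3), (c + 3)^2) = c + 3
(2) = gcd((r - 8*sqrt(2))*(r + 2*sqrt(2)), (r + 6)*(r + 2*sqrt(2))) = r + 2*sqrt(2)
(3) = gcd((k - 3*t)*(k + 3*t)*(k*t + 1), (k - 2)*(k + 2*t)*(k*t + 1)) = k*t + 1
(4) = gcd((u - 7)^2*(u + 1), (u - 7)*(u + 6)) = u - 7
(5) = b^2 + b*(-4 + 3*sqrt(2)/2) - 6*sqrt(2)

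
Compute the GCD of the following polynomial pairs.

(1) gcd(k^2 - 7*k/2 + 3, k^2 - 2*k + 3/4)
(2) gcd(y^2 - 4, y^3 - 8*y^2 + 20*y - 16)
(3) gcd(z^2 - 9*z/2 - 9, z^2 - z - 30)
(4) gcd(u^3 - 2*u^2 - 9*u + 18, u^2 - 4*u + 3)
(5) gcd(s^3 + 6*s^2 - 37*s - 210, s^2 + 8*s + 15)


(1) = k - 3/2
(2) = y - 2
(3) = gcd((z - 6)*(z + 3/2), (z - 6)*(z + 5)) = z - 6
(4) = u - 3
(5) = gcd((s - 6)*(s + 5)*(s + 7), (s + 3)*(s + 5)) = s + 5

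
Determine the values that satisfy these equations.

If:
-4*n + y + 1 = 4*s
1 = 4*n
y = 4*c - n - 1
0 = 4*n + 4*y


Then:
c = 1/4
n = 1/4
s = -1/16
y = -1/4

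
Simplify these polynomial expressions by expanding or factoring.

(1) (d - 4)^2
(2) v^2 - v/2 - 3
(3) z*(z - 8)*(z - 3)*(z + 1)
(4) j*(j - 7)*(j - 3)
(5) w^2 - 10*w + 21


(1) = d^2 - 8*d + 16
(2) = (v - 2)*(v + 3/2)
(3) = z^4 - 10*z^3 + 13*z^2 + 24*z
(4) = j^3 - 10*j^2 + 21*j
(5) = (w - 7)*(w - 3)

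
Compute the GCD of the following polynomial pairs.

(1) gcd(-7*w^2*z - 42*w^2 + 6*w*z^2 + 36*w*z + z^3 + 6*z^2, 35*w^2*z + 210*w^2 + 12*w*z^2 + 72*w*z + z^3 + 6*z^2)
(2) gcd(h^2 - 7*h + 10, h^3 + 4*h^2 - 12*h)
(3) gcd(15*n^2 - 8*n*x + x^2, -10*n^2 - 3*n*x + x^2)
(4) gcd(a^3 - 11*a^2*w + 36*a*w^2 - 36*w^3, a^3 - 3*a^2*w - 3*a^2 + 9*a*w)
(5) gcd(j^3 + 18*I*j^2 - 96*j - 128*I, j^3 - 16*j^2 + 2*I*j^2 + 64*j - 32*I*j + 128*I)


(1) = gcd((-w + z)*(7*w + z)*(z + 6), (5*w + z)*(7*w + z)*(z + 6)) = 7*w*z + 42*w + z^2 + 6*z
(2) = gcd((h - 5)*(h - 2), h*(h - 2)*(h + 6)) = h - 2
(3) = -5*n + x
(4) = gcd((a - 6*w)*(a - 3*w)*(a - 2*w), a*(a - 3)*(a - 3*w)) = -a + 3*w
(5) = j + 2*I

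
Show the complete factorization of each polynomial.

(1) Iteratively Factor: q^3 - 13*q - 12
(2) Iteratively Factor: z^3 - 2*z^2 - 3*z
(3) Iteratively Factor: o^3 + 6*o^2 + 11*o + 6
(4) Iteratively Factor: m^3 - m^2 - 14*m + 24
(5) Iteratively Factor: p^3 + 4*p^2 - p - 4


(1) = (q - 4)*(q^2 + 4*q + 3) = (q - 4)*(q + 1)*(q + 3)
(2) = (z)*(z^2 - 2*z - 3) = z*(z - 3)*(z + 1)
(3) = (o + 3)*(o^2 + 3*o + 2) = (o + 1)*(o + 3)*(o + 2)
(4) = (m - 2)*(m^2 + m - 12) = (m - 2)*(m + 4)*(m - 3)
(5) = (p + 1)*(p^2 + 3*p - 4) = (p + 1)*(p + 4)*(p - 1)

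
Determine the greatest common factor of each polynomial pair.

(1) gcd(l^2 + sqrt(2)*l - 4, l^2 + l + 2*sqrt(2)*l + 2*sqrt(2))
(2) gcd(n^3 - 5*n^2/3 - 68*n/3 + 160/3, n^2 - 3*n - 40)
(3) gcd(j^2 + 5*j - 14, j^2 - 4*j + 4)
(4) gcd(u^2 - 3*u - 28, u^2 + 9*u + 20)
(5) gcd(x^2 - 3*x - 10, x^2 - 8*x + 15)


(1) = l + 2*sqrt(2)
(2) = gcd((n - 4)*(n - 8/3)*(n + 5), (n - 8)*(n + 5)) = n + 5
(3) = j - 2
(4) = gcd((u - 7)*(u + 4), (u + 4)*(u + 5)) = u + 4
(5) = gcd((x - 5)*(x + 2), (x - 5)*(x - 3)) = x - 5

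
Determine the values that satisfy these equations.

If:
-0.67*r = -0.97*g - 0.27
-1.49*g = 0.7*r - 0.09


Then:
g = -0.08
r = 0.29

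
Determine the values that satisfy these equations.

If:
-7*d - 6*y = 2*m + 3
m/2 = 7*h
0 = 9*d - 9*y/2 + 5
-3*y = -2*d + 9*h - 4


Then:
d = -317/177
h = 154/177
m = 2156/177
y = -1312/531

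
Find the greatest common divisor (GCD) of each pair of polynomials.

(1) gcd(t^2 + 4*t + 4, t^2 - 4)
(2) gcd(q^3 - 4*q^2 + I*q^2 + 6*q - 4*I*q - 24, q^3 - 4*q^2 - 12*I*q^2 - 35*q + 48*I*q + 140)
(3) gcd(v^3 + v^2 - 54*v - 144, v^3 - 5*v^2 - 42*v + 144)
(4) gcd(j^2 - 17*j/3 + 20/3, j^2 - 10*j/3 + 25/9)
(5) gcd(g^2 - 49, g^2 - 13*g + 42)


(1) = gcd((t + 2)^2, (t - 2)*(t + 2)) = t + 2
(2) = q - 4
(3) = v^2 - 2*v - 48
(4) = gcd((j - 4)*(j - 5/3), (j - 5/3)^2) = j - 5/3
(5) = g - 7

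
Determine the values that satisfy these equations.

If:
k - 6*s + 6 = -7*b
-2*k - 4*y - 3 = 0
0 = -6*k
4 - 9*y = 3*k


Then:
No Solution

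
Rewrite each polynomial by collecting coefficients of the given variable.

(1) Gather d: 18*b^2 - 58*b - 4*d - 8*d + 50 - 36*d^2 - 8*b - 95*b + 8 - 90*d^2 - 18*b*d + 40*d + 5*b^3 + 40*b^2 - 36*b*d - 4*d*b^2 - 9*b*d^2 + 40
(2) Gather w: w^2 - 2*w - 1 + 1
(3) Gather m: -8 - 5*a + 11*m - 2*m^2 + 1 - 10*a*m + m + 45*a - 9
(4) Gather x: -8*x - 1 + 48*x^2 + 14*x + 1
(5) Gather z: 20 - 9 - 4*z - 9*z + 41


(1) = 5*b^3 + 58*b^2 - 161*b + d^2*(-9*b - 126) + d*(-4*b^2 - 54*b + 28) + 98
(2) = w^2 - 2*w
(3) = 40*a - 2*m^2 + m*(12 - 10*a) - 16
(4) = 48*x^2 + 6*x
(5) = 52 - 13*z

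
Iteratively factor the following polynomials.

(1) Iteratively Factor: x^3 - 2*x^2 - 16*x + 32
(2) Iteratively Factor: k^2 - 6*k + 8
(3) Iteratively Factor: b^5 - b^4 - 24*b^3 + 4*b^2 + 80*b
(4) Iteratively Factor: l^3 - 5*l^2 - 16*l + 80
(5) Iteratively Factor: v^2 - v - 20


(1) = (x + 4)*(x^2 - 6*x + 8) = (x - 2)*(x + 4)*(x - 4)
(2) = (k - 2)*(k - 4)
(3) = (b + 2)*(b^4 - 3*b^3 - 18*b^2 + 40*b) = (b + 2)*(b + 4)*(b^3 - 7*b^2 + 10*b) = (b - 5)*(b + 2)*(b + 4)*(b^2 - 2*b) = b*(b - 5)*(b + 2)*(b + 4)*(b - 2)
(4) = (l - 4)*(l^2 - l - 20) = (l - 5)*(l - 4)*(l + 4)
(5) = (v + 4)*(v - 5)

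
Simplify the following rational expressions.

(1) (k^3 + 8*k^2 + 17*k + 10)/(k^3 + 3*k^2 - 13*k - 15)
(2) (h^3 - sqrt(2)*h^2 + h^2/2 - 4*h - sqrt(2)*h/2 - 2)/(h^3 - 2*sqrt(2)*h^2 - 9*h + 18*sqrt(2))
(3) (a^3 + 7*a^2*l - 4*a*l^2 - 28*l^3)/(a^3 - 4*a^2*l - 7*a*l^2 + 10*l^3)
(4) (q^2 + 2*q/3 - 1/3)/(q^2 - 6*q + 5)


(1) = (k + 2)/(k - 3)
(2) = (2*h^2 + h*(1 + 2*sqrt(2)) + sqrt(2))/(2*h^2 - 18)
(3) = (a^2 + 5*a*l - 14*l^2)/(a^2 - 6*a*l + 5*l^2)
(4) = (3*q^2 + 2*q - 1)/(3*q^2 - 18*q + 15)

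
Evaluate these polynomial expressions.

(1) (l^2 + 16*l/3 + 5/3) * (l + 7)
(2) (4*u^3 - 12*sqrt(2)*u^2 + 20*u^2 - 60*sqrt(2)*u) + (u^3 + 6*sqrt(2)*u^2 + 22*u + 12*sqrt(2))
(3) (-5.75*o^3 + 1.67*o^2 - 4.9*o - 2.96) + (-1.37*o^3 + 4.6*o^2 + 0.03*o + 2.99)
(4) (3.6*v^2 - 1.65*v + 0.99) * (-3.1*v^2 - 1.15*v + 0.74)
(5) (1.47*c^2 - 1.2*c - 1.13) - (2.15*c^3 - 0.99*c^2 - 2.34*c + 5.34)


(1) = l^3 + 37*l^2/3 + 39*l + 35/3
(2) = 5*u^3 - 6*sqrt(2)*u^2 + 20*u^2 - 60*sqrt(2)*u + 22*u + 12*sqrt(2)
(3) = -7.12*o^3 + 6.27*o^2 - 4.87*o + 0.03
(4) = -11.16*v^4 + 0.975*v^3 + 1.4925*v^2 - 2.3595*v + 0.7326
(5) = -2.15*c^3 + 2.46*c^2 + 1.14*c - 6.47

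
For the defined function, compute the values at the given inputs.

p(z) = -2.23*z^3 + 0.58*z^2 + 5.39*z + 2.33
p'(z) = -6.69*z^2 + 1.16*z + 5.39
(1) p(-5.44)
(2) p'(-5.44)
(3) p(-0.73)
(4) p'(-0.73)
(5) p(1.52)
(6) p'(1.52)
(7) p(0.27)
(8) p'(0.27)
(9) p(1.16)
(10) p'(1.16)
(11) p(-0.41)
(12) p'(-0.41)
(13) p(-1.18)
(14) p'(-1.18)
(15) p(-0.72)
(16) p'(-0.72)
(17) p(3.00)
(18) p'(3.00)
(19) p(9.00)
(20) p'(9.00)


(1) = 349.18
(2) = -198.90
(3) = -0.43
(4) = 0.98
(5) = 4.03
(6) = -8.30
(7) = 3.78
(8) = 5.22
(9) = 5.88
(10) = -2.27
(11) = 0.37
(12) = 3.79
(13) = 0.44
(14) = -5.29
(15) = -0.42
(16) = 1.09
(17) = -36.49
(18) = -51.34
(19) = -1527.85
(20) = -526.06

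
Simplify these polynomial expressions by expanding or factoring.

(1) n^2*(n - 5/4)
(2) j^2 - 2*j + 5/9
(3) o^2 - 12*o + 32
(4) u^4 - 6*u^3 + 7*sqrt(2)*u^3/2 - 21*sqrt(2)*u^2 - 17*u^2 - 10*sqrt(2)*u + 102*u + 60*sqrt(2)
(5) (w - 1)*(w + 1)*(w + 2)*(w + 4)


(1) = n^3 - 5*n^2/4
(2) = (j - 5/3)*(j - 1/3)
(3) = (o - 8)*(o - 4)
(4) = (u - 6)*(u - 2*sqrt(2))*(u + sqrt(2)/2)*(u + 5*sqrt(2))
(5) = w^4 + 6*w^3 + 7*w^2 - 6*w - 8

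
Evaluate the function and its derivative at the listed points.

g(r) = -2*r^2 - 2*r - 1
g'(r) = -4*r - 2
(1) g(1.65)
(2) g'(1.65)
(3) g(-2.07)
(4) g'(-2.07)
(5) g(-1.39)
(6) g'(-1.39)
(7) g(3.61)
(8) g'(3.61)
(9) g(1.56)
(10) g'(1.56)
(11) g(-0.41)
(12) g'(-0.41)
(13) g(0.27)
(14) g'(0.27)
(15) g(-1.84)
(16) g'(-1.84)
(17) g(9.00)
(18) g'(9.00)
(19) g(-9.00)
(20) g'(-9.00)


(1) = -9.74
(2) = -8.60
(3) = -5.43
(4) = 6.28
(5) = -2.08
(6) = 3.56
(7) = -34.28
(8) = -16.44
(9) = -8.99
(10) = -8.24
(11) = -0.52
(12) = -0.36
(13) = -1.69
(14) = -3.08
(15) = -4.09
(16) = 5.36
(17) = -181.00
(18) = -38.00
(19) = -145.00
(20) = 34.00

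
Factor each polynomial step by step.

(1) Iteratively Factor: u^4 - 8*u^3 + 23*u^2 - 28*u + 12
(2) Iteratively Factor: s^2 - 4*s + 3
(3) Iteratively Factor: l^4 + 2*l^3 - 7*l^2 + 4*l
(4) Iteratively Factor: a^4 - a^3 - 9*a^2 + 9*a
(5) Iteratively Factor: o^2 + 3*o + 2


(1) = (u - 1)*(u^3 - 7*u^2 + 16*u - 12) = (u - 3)*(u - 1)*(u^2 - 4*u + 4) = (u - 3)*(u - 2)*(u - 1)*(u - 2)
(2) = (s - 1)*(s - 3)
(3) = (l + 4)*(l^3 - 2*l^2 + l) = l*(l + 4)*(l^2 - 2*l + 1) = l*(l - 1)*(l + 4)*(l - 1)
(4) = (a - 3)*(a^3 + 2*a^2 - 3*a) = a*(a - 3)*(a^2 + 2*a - 3) = a*(a - 3)*(a + 3)*(a - 1)
(5) = (o + 1)*(o + 2)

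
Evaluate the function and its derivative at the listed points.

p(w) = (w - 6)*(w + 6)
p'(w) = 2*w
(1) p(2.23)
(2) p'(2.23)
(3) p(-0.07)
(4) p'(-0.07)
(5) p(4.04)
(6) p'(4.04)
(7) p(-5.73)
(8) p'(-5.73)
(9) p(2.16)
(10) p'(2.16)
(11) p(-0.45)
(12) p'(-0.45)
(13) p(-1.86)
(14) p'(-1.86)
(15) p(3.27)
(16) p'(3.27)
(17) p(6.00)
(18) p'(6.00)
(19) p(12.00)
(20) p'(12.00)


(1) = -31.03
(2) = 4.46
(3) = -36.00
(4) = -0.14
(5) = -19.68
(6) = 8.08
(7) = -3.17
(8) = -11.46
(9) = -31.33
(10) = 4.32
(11) = -35.80
(12) = -0.90
(13) = -32.54
(14) = -3.72
(15) = -25.31
(16) = 6.54
(17) = 0.00
(18) = 12.00
(19) = 108.00
(20) = 24.00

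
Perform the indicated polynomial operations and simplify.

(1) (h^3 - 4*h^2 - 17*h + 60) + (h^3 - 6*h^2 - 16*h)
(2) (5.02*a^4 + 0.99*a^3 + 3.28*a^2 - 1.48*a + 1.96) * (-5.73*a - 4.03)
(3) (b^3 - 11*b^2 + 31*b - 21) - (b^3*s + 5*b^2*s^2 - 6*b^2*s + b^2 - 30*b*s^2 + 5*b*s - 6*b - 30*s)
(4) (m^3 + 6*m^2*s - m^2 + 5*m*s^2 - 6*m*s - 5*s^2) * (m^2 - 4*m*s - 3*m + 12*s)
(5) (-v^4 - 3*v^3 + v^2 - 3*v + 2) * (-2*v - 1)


(1) = 2*h^3 - 10*h^2 - 33*h + 60
(2) = -28.7646*a^5 - 25.9033*a^4 - 22.7841*a^3 - 4.738*a^2 - 5.2664*a - 7.8988
(3) = -b^3*s + b^3 - 5*b^2*s^2 + 6*b^2*s - 12*b^2 + 30*b*s^2 - 5*b*s + 37*b + 30*s - 21
(4) = m^5 + 2*m^4*s - 4*m^4 - 19*m^3*s^2 - 8*m^3*s + 3*m^3 - 20*m^2*s^3 + 76*m^2*s^2 + 6*m^2*s + 80*m*s^3 - 57*m*s^2 - 60*s^3
(5) = 2*v^5 + 7*v^4 + v^3 + 5*v^2 - v - 2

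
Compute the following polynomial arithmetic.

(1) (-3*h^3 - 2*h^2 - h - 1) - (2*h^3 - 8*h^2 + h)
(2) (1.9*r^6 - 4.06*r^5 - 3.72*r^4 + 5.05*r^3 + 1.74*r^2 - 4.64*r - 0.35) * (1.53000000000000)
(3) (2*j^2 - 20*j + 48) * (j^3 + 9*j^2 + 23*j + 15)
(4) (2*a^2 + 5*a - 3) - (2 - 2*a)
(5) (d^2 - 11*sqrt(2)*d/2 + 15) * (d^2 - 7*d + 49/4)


(1) = -5*h^3 + 6*h^2 - 2*h - 1
(2) = 2.907*r^6 - 6.2118*r^5 - 5.6916*r^4 + 7.7265*r^3 + 2.6622*r^2 - 7.0992*r - 0.5355
(3) = 2*j^5 - 2*j^4 - 86*j^3 + 2*j^2 + 804*j + 720
(4) = 2*a^2 + 7*a - 5
(5) = d^4 - 11*sqrt(2)*d^3/2 - 7*d^3 + 109*d^2/4 + 77*sqrt(2)*d^2/2 - 105*d - 539*sqrt(2)*d/8 + 735/4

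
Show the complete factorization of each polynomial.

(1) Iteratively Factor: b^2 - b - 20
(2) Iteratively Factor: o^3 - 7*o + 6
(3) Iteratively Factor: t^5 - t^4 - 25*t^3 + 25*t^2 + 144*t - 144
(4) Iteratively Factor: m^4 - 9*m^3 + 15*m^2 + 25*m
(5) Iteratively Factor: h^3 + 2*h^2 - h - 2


(1) = (b + 4)*(b - 5)
(2) = (o + 3)*(o^2 - 3*o + 2) = (o - 1)*(o + 3)*(o - 2)
(3) = (t - 3)*(t^4 + 2*t^3 - 19*t^2 - 32*t + 48) = (t - 4)*(t - 3)*(t^3 + 6*t^2 + 5*t - 12) = (t - 4)*(t - 3)*(t + 3)*(t^2 + 3*t - 4) = (t - 4)*(t - 3)*(t - 1)*(t + 3)*(t + 4)
(4) = (m + 1)*(m^3 - 10*m^2 + 25*m) = (m - 5)*(m + 1)*(m^2 - 5*m) = (m - 5)^2*(m + 1)*(m)
(5) = (h + 1)*(h^2 + h - 2) = (h + 1)*(h + 2)*(h - 1)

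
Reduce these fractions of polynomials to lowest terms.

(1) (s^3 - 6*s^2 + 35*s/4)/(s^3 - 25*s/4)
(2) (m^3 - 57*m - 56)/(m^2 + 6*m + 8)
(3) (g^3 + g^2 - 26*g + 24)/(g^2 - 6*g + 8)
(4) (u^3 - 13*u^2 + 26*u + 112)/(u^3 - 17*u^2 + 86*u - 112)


(1) = (2*s - 7)/(2*s + 5)
(2) = (m^3 - 57*m - 56)/(m^2 + 6*m + 8)
(3) = (g^2 + 5*g - 6)/(g - 2)
(4) = (u + 2)/(u - 2)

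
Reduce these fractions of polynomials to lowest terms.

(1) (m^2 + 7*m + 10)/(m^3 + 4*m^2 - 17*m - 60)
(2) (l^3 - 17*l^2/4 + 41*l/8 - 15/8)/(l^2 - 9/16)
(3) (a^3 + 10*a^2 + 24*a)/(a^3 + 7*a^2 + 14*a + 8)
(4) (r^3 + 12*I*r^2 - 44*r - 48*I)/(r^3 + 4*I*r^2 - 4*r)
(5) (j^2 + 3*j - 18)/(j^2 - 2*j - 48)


(1) = (m + 2)/(m^2 - m - 12)
(2) = (4*l^2 - 14*l + 10)/(4*l + 3)
(3) = (a^2 + 6*a)/(a^2 + 3*a + 2)
(4) = (r^2 + 10*I*r - 24)/(r^2 + 2*I*r)
(5) = (j - 3)/(j - 8)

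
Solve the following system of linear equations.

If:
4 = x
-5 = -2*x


Then:
No Solution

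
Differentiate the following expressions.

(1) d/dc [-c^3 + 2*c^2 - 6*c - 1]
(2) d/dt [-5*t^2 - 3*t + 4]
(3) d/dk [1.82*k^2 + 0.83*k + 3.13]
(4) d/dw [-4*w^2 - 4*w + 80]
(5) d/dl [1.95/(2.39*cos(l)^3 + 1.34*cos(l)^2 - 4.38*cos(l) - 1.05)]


(1) = -3*c^2 + 4*c - 6
(2) = -10*t - 3
(3) = 3.64*k + 0.83
(4) = -8*w - 4
(5) = (13.9815*cos(l)^2 + 5.226*cos(l) - 8.541)*sin(l)/(2.39*cos(l)^3 + 1.34*cos(l)^2 - 4.38*cos(l) - 1.05)^2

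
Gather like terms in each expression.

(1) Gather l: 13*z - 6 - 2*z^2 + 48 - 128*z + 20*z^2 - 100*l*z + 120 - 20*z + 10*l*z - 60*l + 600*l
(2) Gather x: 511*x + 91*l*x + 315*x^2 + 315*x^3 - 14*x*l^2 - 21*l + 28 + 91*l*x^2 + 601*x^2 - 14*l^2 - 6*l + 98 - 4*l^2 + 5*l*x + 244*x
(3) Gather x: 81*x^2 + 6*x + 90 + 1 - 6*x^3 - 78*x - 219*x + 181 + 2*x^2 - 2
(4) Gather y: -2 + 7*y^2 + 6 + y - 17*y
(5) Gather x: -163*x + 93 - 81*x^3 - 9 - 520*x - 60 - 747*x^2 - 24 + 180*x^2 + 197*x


(1) = l*(540 - 90*z) + 18*z^2 - 135*z + 162
(2) = -18*l^2 - 27*l + 315*x^3 + x^2*(91*l + 916) + x*(-14*l^2 + 96*l + 755) + 126
(3) = -6*x^3 + 83*x^2 - 291*x + 270
(4) = 7*y^2 - 16*y + 4
(5) = -81*x^3 - 567*x^2 - 486*x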